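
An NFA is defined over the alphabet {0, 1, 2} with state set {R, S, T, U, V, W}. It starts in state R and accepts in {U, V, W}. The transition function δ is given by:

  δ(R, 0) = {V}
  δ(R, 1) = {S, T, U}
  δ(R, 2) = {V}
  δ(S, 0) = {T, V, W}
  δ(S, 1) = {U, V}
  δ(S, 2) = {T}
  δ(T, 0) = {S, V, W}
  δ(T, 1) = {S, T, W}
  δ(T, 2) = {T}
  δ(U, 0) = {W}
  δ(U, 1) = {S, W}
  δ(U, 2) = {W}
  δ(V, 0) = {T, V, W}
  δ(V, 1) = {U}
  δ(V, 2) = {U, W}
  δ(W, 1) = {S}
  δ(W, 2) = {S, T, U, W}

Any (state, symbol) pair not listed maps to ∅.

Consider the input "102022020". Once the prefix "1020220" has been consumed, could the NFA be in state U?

No

Start in {R}.
Read '1': {R} → {S, T, U}.
Read '0': {S, T, U} → {S, T, V, W}.
Read '2': {S, T, V, W} → {S, T, U, W}.
Read '0': {S, T, U, W} → {S, T, V, W}.
Read '2': {S, T, V, W} → {S, T, U, W}.
Read '2': {S, T, U, W} → {S, T, U, W}.
Read '0': {S, T, U, W} → {S, T, V, W}.
State U is not in {S, T, V, W}.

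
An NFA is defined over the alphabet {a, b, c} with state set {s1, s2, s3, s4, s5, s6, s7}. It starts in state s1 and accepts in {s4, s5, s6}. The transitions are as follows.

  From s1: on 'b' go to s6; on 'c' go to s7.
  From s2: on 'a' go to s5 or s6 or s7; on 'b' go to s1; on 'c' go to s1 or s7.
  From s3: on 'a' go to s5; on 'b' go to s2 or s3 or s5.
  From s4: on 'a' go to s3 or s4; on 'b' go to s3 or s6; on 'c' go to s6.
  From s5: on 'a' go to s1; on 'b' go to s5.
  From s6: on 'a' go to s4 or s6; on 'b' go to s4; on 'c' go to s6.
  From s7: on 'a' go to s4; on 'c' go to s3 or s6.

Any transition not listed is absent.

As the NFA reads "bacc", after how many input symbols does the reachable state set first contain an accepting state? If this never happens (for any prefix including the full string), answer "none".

1

Start in {s1}.
Read 'b': {s1} → {s6}.
None of the earlier sets intersect F, but {s6} does.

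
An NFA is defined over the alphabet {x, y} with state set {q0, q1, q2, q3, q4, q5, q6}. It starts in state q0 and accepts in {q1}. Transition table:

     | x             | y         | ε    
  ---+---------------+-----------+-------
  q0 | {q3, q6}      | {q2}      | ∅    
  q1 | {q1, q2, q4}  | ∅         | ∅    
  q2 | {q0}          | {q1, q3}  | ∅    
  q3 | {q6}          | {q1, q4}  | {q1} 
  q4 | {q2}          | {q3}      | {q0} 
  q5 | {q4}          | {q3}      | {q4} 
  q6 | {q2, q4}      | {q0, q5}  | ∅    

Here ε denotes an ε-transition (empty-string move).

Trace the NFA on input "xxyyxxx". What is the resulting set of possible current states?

{q0, q1, q2, q3, q4, q6}

Start in {q0}.
Read 'x': {q0} → {q1, q3, q6}.
Read 'x': {q1, q3, q6} → {q0, q1, q2, q4, q6}.
Read 'y': {q0, q1, q2, q4, q6} → {q0, q1, q2, q3, q4, q5}.
Read 'y': {q0, q1, q2, q3, q4, q5} → {q0, q1, q2, q3, q4}.
Read 'x': {q0, q1, q2, q3, q4} → {q0, q1, q2, q3, q4, q6}.
Read 'x': {q0, q1, q2, q3, q4, q6} → {q0, q1, q2, q3, q4, q6}.
Read 'x': {q0, q1, q2, q3, q4, q6} → {q0, q1, q2, q3, q4, q6}.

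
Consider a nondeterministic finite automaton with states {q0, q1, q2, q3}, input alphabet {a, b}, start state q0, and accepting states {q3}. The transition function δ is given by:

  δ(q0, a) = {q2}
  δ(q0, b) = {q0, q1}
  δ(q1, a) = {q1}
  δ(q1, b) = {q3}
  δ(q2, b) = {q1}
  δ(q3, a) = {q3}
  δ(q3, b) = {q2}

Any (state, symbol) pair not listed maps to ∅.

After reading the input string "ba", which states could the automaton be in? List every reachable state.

Start in {q0}.
Read 'b': {q0} → {q0, q1}.
Read 'a': {q0, q1} → {q1, q2}.

{q1, q2}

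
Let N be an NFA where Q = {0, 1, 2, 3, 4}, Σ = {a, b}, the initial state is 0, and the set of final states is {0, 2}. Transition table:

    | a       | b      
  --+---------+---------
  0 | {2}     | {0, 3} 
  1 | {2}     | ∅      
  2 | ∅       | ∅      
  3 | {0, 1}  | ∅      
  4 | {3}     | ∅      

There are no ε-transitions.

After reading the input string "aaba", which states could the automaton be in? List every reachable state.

Start in {0}.
Read 'a': 0→{2}; now {2}.
Read 'a': 2→∅; now ∅.
The set is empty and remains empty for the remaining 2 symbols.

∅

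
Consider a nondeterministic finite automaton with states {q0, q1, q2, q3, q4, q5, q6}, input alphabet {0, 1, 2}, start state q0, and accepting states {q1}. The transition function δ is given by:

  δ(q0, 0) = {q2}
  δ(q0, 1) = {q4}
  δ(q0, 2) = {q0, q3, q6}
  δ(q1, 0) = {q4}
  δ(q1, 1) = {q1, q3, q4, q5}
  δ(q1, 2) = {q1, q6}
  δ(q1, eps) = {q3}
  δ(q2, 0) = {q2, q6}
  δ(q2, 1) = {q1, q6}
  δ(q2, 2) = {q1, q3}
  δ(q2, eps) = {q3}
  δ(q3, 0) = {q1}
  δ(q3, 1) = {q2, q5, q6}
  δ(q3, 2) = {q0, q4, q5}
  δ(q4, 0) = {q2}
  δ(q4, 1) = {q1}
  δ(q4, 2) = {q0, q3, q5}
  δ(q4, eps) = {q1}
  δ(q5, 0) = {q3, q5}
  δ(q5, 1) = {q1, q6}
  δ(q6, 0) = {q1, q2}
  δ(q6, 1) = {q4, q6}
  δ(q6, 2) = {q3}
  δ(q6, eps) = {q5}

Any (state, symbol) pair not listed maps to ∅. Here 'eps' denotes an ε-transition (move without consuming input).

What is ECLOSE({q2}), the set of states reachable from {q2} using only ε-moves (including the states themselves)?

Begin with {q2}.
ε-move q2 → q3; add q3.

{q2, q3}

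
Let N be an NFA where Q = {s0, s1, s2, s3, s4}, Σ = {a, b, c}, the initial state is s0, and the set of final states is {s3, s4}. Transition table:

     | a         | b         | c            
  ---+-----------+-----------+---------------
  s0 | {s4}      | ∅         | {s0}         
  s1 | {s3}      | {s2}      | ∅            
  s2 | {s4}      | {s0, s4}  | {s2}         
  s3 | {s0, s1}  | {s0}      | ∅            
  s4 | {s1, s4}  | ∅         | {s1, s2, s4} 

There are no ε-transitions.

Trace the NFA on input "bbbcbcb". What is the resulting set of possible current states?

∅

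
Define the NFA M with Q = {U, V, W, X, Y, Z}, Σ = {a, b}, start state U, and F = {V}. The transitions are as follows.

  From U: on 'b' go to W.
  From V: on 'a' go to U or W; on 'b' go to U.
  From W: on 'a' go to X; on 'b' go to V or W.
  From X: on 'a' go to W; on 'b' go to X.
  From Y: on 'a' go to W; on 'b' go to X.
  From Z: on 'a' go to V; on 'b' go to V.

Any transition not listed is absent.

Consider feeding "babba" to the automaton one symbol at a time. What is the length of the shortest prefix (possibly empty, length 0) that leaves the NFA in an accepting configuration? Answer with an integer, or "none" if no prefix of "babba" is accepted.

none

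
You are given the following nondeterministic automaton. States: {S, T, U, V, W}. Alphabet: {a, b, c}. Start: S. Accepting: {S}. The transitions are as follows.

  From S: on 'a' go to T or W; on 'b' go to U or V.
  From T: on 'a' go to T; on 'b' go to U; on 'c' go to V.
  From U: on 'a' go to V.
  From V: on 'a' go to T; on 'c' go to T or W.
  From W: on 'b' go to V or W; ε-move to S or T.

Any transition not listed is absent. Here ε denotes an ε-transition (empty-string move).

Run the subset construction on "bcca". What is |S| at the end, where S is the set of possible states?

1

Start in {S}.
Read 'b': {S} → {U, V}.
Read 'c': {U, V} → {S, T, W}.
Read 'c': {S, T, W} → {V}.
Read 'a': {V} → {T}.
That set has 1 state.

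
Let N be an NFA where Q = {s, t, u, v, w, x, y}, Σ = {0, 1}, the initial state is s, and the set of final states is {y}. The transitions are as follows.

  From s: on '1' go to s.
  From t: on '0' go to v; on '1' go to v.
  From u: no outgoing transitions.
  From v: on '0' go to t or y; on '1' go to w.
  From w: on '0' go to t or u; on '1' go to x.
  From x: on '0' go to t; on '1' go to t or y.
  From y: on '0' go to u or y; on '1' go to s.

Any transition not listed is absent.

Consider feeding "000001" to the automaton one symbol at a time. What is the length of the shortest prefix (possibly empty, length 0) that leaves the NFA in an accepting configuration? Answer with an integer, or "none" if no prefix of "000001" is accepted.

none

Start in {s}.
Read '0': {s} → ∅.
The set is empty and remains empty for the remaining 5 symbols.
No reachable set along the way intersects F.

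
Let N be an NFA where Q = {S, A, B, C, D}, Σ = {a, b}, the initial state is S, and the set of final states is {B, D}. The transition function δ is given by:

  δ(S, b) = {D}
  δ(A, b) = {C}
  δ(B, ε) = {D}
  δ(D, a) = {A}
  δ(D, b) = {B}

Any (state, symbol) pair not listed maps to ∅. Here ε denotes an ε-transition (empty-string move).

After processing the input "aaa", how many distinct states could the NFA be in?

0

Start in {S}.
Read 'a': S→∅; now ∅.
The set is empty and remains empty for the remaining 2 symbols.
That set has 0 states.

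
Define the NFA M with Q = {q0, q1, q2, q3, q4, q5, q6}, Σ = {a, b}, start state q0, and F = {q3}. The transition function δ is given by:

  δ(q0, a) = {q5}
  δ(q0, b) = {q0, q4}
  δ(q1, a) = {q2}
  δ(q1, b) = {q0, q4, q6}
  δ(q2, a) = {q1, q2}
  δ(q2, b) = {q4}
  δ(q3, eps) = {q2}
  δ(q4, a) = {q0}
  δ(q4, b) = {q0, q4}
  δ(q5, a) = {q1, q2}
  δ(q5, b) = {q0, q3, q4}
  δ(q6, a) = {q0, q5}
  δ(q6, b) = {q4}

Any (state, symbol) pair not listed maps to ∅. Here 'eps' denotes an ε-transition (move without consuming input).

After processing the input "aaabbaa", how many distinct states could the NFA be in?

Start in {q0}.
Read 'a': q0→{q5}; now {q5}.
Read 'a': q5→{q1, q2}; now {q1, q2}.
Read 'a': q1→{q2}, q2→{q1, q2}; now {q1, q2}.
Read 'b': q1→{q0, q4, q6}, q2→{q4}; now {q0, q4, q6}.
Read 'b': q0→{q0, q4}, q4→{q0, q4}, q6→{q4}; now {q0, q4}.
Read 'a': q0→{q5}, q4→{q0}; now {q0, q5}.
Read 'a': q0→{q5}, q5→{q1, q2}; now {q1, q2, q5}.
That set has 3 states.

3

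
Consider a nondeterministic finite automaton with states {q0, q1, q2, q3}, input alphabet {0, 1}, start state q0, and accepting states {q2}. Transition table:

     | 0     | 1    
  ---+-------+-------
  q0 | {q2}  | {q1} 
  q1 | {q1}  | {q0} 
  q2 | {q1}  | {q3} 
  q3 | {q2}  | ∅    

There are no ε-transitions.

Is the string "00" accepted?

No

Start in {q0}.
Read '0': {q0} → {q2}.
Read '0': {q2} → {q1}.
The final set {q1} contains no accepting state.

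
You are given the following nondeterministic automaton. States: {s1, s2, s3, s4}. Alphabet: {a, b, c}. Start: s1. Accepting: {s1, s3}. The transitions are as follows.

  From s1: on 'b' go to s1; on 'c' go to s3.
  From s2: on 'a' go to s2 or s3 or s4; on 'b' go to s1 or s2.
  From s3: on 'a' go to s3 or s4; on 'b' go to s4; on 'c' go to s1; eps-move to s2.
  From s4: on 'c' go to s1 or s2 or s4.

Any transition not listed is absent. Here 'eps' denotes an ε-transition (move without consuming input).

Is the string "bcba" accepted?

Yes

Start in {s1}.
Read 'b': s1→{s1}; now {s1}.
Read 'c': s1→{s3}; union {s3}; ε-closure = {s2, s3}.
Read 'b': s2→{s1, s2}, s3→{s4}; now {s1, s2, s4}.
Read 'a': s1→∅, s2→{s2, s3, s4}, s4→∅; now {s2, s3, s4}.
The final set {s2, s3, s4} contains the accepting state s3.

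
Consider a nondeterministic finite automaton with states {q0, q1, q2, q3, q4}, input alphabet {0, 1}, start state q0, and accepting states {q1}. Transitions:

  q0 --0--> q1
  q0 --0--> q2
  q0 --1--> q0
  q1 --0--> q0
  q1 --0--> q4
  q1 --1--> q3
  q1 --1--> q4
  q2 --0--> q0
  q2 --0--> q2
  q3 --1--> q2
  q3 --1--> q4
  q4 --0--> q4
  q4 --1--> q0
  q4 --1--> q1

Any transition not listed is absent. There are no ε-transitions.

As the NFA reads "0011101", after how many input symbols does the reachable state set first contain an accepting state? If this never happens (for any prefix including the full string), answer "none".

1

Start in {q0}.
Read '0': q0→{q1, q2}; now {q1, q2}.
None of the earlier sets intersect F, but {q1, q2} does.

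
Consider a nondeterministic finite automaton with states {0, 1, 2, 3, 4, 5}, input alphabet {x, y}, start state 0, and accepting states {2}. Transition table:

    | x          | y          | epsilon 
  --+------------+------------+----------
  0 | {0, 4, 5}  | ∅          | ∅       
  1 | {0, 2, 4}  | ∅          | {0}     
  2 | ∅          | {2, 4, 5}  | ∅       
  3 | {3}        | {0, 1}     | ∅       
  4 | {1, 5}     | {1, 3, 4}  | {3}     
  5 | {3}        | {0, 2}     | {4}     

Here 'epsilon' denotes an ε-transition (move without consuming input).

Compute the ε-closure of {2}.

{2}

Begin with {2}.
No ε-moves leave this set, so the closure equals the set itself.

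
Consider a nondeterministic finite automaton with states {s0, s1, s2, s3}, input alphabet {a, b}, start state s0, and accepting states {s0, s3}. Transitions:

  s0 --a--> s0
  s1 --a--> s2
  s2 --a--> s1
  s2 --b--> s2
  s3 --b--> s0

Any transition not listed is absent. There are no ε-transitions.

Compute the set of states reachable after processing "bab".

Start in {s0}.
Read 'b': s0→∅; now ∅.
The set is empty and remains empty for the remaining 2 symbols.

∅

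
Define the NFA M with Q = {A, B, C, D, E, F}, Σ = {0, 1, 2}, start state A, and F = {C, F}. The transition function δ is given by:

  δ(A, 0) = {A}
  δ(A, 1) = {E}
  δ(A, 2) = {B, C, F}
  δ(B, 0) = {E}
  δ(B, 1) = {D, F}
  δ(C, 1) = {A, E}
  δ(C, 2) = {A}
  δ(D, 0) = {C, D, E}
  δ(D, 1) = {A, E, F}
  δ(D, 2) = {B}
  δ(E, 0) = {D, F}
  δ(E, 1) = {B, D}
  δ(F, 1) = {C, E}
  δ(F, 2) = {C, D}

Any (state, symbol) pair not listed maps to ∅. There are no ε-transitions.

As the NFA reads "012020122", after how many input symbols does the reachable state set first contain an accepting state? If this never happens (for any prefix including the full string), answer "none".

Start in {A}.
Read '0': {A} → {A}.
Read '1': {A} → {E}.
Read '2': {E} → ∅.
The set is empty and remains empty for the remaining 6 symbols.
No reachable set along the way intersects F.

none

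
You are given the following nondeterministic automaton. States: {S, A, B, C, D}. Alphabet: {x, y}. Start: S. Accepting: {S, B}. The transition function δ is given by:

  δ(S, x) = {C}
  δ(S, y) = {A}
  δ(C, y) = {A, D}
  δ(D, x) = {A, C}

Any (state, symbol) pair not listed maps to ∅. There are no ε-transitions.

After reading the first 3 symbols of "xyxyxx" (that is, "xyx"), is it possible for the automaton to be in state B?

No

Start in {S}.
Read 'x': {S} → {C}.
Read 'y': {C} → {A, D}.
Read 'x': {A, D} → {A, C}.
State B is not in {A, C}.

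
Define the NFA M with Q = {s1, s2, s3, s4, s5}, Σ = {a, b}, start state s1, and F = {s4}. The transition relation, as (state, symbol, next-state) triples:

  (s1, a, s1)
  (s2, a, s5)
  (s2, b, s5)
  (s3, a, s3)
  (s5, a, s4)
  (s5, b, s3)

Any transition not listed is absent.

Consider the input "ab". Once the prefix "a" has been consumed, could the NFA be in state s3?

No

Start in {s1}.
Read 'a': s1→{s1}; now {s1}.
State s3 is not in {s1}.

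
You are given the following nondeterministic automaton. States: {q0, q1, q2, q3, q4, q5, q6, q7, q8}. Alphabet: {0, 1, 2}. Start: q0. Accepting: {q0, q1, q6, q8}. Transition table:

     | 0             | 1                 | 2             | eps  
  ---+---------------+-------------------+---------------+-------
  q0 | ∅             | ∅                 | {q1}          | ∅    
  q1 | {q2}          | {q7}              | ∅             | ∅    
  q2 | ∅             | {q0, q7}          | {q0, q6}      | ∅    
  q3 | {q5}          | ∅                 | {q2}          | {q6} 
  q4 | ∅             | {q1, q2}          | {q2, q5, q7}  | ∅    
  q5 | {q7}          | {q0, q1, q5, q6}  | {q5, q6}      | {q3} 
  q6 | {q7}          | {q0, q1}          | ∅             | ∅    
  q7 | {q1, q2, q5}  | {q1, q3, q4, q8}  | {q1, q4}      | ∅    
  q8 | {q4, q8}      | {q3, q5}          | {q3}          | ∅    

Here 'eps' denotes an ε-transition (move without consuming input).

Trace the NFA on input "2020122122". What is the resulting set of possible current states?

{q0, q1, q2, q3, q5, q6, q7}

Start in {q0}.
Read '2': {q0} → {q1}.
Read '0': {q1} → {q2}.
Read '2': {q2} → {q0, q6}.
Read '0': {q0, q6} → {q7}.
Read '1': {q7} → {q1, q3, q4, q6, q8}.
Read '2': {q1, q3, q4, q6, q8} → {q2, q3, q5, q6, q7}.
Read '2': {q2, q3, q5, q6, q7} → {q0, q1, q2, q3, q4, q5, q6}.
Read '1': {q0, q1, q2, q3, q4, q5, q6} → {q0, q1, q2, q3, q5, q6, q7}.
Read '2': {q0, q1, q2, q3, q5, q6, q7} → {q0, q1, q2, q3, q4, q5, q6}.
Read '2': {q0, q1, q2, q3, q4, q5, q6} → {q0, q1, q2, q3, q5, q6, q7}.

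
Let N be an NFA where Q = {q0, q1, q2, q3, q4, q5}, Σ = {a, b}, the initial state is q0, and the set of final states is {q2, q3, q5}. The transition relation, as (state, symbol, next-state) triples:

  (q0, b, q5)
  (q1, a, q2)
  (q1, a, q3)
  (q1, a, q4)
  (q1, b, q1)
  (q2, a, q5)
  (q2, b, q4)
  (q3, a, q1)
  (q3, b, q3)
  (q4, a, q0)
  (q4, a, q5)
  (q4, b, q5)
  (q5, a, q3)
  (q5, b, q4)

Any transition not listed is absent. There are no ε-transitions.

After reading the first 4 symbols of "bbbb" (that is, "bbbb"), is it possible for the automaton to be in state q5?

No

Start in {q0}.
Read 'b': {q0} → {q5}.
Read 'b': {q5} → {q4}.
Read 'b': {q4} → {q5}.
Read 'b': {q5} → {q4}.
State q5 is not in {q4}.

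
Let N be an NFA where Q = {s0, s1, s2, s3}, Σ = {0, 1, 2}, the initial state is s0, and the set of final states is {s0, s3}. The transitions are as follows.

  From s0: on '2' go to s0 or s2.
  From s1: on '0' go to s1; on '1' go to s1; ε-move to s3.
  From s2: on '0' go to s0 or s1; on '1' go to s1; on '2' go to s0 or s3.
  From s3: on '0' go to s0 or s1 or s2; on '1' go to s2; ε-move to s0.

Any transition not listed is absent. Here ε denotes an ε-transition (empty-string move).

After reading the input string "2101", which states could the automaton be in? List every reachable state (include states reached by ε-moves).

Start in {s0}.
Read '2': {s0} → {s0, s2}.
Read '1': {s0, s2} → {s0, s1, s3}.
Read '0': {s0, s1, s3} → {s0, s1, s2, s3}.
Read '1': {s0, s1, s2, s3} → {s0, s1, s2, s3}.

{s0, s1, s2, s3}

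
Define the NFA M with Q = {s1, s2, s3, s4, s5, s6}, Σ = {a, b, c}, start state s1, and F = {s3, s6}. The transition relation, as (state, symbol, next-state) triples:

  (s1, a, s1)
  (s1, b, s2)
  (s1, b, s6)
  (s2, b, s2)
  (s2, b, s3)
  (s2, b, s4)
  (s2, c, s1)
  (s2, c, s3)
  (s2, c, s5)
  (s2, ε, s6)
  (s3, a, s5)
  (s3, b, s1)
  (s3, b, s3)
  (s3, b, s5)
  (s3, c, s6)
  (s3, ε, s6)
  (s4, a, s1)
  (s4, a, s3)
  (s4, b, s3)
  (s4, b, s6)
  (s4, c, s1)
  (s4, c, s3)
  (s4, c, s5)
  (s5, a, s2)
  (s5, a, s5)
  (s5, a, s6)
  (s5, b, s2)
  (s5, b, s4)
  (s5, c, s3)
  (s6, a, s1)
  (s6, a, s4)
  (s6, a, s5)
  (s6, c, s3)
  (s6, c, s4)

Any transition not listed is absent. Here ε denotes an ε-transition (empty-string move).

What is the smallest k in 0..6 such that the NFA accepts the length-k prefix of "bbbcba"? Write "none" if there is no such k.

Start in {s1}.
Read 'b': s1→{s2, s6}; now {s2, s6}.
None of the earlier sets intersect F, but {s2, s6} does.

1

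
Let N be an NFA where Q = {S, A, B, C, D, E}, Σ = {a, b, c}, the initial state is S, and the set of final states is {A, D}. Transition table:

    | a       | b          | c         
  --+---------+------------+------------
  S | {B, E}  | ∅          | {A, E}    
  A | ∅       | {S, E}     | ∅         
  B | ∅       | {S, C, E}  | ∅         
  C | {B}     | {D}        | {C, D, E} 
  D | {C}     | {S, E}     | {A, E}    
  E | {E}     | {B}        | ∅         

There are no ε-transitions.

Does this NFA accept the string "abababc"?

Yes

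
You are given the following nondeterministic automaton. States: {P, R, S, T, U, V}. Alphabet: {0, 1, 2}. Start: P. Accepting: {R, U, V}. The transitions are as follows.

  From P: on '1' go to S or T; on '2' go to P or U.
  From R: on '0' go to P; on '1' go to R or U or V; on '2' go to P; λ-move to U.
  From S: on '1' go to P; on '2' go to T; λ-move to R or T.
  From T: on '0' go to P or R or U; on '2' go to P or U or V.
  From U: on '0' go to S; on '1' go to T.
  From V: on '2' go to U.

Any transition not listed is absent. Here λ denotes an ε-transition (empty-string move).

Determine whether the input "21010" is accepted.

Yes

Start in {P}.
Read '2': {P} → {P, U}.
Read '1': {P, U} → {R, S, T, U}.
Read '0': {R, S, T, U} → {P, R, S, T, U}.
Read '1': {P, R, S, T, U} → {P, R, S, T, U, V}.
Read '0': {P, R, S, T, U, V} → {P, R, S, T, U}.
The final set {P, R, S, T, U} contains the accepting states R, U.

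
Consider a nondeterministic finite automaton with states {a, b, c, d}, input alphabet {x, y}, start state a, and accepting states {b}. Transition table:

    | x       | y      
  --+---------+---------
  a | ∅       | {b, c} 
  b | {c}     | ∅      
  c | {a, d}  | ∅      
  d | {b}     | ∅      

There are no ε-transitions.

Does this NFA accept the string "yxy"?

Yes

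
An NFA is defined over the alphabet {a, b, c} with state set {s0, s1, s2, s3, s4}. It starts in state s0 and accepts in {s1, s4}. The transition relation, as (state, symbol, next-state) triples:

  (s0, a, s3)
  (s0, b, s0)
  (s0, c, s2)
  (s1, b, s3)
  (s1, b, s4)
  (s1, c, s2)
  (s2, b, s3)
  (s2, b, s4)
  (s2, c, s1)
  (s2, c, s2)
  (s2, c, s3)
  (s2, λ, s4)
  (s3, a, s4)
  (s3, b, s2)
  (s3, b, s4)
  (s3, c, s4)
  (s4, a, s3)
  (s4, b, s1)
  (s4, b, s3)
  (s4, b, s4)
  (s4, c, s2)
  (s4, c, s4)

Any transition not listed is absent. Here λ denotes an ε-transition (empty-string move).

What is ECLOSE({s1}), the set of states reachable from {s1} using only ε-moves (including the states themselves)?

Begin with {s1}.
No ε-moves leave this set, so the closure equals the set itself.

{s1}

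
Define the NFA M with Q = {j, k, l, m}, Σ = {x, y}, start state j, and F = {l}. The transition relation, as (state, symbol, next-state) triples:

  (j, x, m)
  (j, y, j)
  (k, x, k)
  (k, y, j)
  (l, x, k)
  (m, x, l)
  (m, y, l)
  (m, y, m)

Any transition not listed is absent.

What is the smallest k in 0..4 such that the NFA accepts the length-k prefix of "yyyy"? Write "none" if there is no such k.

Start in {j}.
Read 'y': {j} → {j}.
Read 'y': {j} → {j}.
Read 'y': {j} → {j}.
Read 'y': {j} → {j}.
No reachable set along the way intersects F.

none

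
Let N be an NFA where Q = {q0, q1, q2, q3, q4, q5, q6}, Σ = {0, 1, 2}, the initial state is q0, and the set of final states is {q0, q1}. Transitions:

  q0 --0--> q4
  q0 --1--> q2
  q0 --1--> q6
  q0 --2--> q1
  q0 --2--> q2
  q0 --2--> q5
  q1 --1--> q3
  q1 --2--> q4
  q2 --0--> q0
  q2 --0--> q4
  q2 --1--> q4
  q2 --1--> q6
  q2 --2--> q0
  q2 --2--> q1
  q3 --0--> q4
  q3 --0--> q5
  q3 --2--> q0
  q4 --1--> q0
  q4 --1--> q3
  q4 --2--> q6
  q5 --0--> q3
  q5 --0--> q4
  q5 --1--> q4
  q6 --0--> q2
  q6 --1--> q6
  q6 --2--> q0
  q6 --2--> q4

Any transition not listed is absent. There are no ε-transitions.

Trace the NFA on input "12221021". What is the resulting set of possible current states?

{q2, q3, q4, q6}

Start in {q0}.
Read '1': q0→{q2, q6}; now {q2, q6}.
Read '2': q2→{q0, q1}, q6→{q0, q4}; now {q0, q1, q4}.
Read '2': q0→{q1, q2, q5}, q1→{q4}, q4→{q6}; now {q1, q2, q4, q5, q6}.
Read '2': q1→{q4}, q2→{q0, q1}, q4→{q6}, q5→∅, q6→{q0, q4}; now {q0, q1, q4, q6}.
Read '1': q0→{q2, q6}, q1→{q3}, q4→{q0, q3}, q6→{q6}; now {q0, q2, q3, q6}.
Read '0': q0→{q4}, q2→{q0, q4}, q3→{q4, q5}, q6→{q2}; now {q0, q2, q4, q5}.
Read '2': q0→{q1, q2, q5}, q2→{q0, q1}, q4→{q6}, q5→∅; now {q0, q1, q2, q5, q6}.
Read '1': q0→{q2, q6}, q1→{q3}, q2→{q4, q6}, q5→{q4}, q6→{q6}; now {q2, q3, q4, q6}.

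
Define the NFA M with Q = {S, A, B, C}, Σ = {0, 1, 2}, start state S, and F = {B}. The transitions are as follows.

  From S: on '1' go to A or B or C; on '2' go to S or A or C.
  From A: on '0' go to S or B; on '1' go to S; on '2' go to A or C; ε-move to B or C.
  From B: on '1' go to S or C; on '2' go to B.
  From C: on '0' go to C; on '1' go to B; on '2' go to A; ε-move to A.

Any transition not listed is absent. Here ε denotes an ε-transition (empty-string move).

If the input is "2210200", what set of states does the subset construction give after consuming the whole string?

{S, A, B, C}

Start in {S}.
Read '2': {S} → {S, A, B, C}.
Read '2': {S, A, B, C} → {S, A, B, C}.
Read '1': {S, A, B, C} → {S, A, B, C}.
Read '0': {S, A, B, C} → {S, A, B, C}.
Read '2': {S, A, B, C} → {S, A, B, C}.
Read '0': {S, A, B, C} → {S, A, B, C}.
Read '0': {S, A, B, C} → {S, A, B, C}.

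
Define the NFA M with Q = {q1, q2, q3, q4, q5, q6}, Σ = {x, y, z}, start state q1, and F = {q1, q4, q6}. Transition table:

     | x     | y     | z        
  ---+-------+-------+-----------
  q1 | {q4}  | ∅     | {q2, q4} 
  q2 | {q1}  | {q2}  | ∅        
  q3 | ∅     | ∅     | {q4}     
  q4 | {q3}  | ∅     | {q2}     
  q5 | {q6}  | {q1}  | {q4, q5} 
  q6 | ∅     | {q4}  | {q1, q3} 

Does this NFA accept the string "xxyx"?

No

Start in {q1}.
Read 'x': q1→{q4}; now {q4}.
Read 'x': q4→{q3}; now {q3}.
Read 'y': q3→∅; now ∅.
The set is empty and remains empty for the remaining 1 symbol.
The final set ∅ contains no accepting state.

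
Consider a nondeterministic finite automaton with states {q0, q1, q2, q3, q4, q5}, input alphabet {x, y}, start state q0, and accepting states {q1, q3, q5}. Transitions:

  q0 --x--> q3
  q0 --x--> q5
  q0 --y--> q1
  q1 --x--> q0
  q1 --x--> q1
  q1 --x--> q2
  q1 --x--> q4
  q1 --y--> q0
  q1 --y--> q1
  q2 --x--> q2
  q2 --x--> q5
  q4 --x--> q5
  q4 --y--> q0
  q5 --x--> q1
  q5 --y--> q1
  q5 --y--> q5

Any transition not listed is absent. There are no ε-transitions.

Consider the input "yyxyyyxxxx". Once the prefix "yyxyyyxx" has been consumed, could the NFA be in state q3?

Start in {q0}.
Read 'y': q0→{q1}; now {q1}.
Read 'y': q1→{q0, q1}; now {q0, q1}.
Read 'x': q0→{q3, q5}, q1→{q0, q1, q2, q4}; now {q0, q1, q2, q3, q4, q5}.
Read 'y': q0→{q1}, q1→{q0, q1}, q2→∅, q3→∅, q4→{q0}, q5→{q1, q5}; now {q0, q1, q5}.
Read 'y': q0→{q1}, q1→{q0, q1}, q5→{q1, q5}; now {q0, q1, q5}.
Read 'y': q0→{q1}, q1→{q0, q1}, q5→{q1, q5}; now {q0, q1, q5}.
Read 'x': q0→{q3, q5}, q1→{q0, q1, q2, q4}, q5→{q1}; now {q0, q1, q2, q3, q4, q5}.
Read 'x': q0→{q3, q5}, q1→{q0, q1, q2, q4}, q2→{q2, q5}, q3→∅, q4→{q5}, q5→{q1}; now {q0, q1, q2, q3, q4, q5}.
State q3 is in {q0, q1, q2, q3, q4, q5}.

Yes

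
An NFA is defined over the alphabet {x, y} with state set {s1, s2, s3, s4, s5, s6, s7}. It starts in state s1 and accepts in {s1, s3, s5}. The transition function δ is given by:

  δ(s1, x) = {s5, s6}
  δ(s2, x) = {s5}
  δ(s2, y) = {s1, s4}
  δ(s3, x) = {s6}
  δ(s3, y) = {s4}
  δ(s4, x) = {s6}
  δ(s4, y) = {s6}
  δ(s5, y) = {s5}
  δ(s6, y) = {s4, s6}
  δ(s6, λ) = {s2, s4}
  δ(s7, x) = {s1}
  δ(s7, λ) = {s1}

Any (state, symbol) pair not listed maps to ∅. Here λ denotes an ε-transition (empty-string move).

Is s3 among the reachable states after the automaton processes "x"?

No

Start in {s1}.
Read 'x': s1→{s5, s6}; union {s5, s6}; ε-closure = {s2, s4, s5, s6}.
State s3 is not in {s2, s4, s5, s6}.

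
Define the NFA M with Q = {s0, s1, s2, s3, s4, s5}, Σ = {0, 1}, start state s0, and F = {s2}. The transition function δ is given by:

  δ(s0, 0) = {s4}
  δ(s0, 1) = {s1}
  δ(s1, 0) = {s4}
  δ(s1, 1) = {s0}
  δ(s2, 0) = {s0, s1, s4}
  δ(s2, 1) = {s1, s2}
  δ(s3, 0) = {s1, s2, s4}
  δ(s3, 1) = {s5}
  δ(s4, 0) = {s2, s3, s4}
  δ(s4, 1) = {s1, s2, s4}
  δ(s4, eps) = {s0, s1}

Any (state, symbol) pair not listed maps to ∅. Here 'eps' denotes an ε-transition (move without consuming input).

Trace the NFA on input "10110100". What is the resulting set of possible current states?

Start in {s0}.
Read '1': s0→{s1}; now {s1}.
Read '0': s1→{s4}; union {s4}; ε-closure = {s0, s1, s4}.
Read '1': s0→{s1}, s1→{s0}, s4→{s1, s2, s4}; now {s0, s1, s2, s4}.
Read '1': s0→{s1}, s1→{s0}, s2→{s1, s2}, s4→{s1, s2, s4}; now {s0, s1, s2, s4}.
Read '0': s0→{s4}, s1→{s4}, s2→{s0, s1, s4}, s4→{s2, s3, s4}; now {s0, s1, s2, s3, s4}.
Read '1': s0→{s1}, s1→{s0}, s2→{s1, s2}, s3→{s5}, s4→{s1, s2, s4}; now {s0, s1, s2, s4, s5}.
Read '0': s0→{s4}, s1→{s4}, s2→{s0, s1, s4}, s4→{s2, s3, s4}, s5→∅; now {s0, s1, s2, s3, s4}.
Read '0': s0→{s4}, s1→{s4}, s2→{s0, s1, s4}, s3→{s1, s2, s4}, s4→{s2, s3, s4}; now {s0, s1, s2, s3, s4}.

{s0, s1, s2, s3, s4}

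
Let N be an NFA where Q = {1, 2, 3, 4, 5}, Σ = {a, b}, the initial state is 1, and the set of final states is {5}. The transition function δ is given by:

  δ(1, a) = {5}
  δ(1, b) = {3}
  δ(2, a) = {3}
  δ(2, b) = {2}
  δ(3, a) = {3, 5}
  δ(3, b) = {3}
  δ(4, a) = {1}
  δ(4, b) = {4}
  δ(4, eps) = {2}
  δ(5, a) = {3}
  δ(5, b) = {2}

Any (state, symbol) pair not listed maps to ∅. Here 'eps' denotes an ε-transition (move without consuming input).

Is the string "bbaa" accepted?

Start in {1}.
Read 'b': {1} → {3}.
Read 'b': {3} → {3}.
Read 'a': {3} → {3, 5}.
Read 'a': {3, 5} → {3, 5}.
The final set {3, 5} contains the accepting state 5.

Yes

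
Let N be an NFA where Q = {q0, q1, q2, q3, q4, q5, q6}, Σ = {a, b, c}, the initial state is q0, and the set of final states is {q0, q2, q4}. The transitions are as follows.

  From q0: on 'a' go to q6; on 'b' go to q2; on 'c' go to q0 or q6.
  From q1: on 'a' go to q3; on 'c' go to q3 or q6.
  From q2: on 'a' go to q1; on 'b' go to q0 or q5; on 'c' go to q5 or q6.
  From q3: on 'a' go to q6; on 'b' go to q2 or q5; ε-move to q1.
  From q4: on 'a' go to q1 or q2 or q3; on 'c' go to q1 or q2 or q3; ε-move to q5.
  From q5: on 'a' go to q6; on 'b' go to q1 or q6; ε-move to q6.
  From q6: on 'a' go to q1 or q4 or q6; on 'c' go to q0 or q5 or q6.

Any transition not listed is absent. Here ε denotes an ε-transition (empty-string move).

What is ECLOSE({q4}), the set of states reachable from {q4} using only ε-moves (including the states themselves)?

Begin with {q4}.
ε-move q4 → q5; add q5.
ε-move q5 → q6; add q6.

{q4, q5, q6}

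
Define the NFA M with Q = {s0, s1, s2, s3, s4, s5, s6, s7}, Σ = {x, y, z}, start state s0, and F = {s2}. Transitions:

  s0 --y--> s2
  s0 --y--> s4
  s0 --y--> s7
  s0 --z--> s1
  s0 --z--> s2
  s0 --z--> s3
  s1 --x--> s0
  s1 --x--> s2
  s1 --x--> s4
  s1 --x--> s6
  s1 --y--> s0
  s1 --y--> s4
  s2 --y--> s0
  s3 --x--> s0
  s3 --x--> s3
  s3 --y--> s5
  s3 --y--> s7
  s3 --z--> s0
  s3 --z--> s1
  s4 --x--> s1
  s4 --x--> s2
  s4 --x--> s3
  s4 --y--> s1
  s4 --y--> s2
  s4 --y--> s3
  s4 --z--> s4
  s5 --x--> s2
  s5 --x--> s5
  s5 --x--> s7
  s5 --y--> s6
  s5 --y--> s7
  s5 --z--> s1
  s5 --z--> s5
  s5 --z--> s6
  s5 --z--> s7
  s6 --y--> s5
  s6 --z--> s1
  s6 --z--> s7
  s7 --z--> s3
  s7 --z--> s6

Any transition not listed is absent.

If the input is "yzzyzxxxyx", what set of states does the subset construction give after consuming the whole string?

{s0, s1, s2, s3, s4, s5, s6, s7}

Start in {s0}.
Read 'y': {s0} → {s2, s4, s7}.
Read 'z': {s2, s4, s7} → {s3, s4, s6}.
Read 'z': {s3, s4, s6} → {s0, s1, s4, s7}.
Read 'y': {s0, s1, s4, s7} → {s0, s1, s2, s3, s4, s7}.
Read 'z': {s0, s1, s2, s3, s4, s7} → {s0, s1, s2, s3, s4, s6}.
Read 'x': {s0, s1, s2, s3, s4, s6} → {s0, s1, s2, s3, s4, s6}.
Read 'x': {s0, s1, s2, s3, s4, s6} → {s0, s1, s2, s3, s4, s6}.
Read 'x': {s0, s1, s2, s3, s4, s6} → {s0, s1, s2, s3, s4, s6}.
Read 'y': {s0, s1, s2, s3, s4, s6} → {s0, s1, s2, s3, s4, s5, s7}.
Read 'x': {s0, s1, s2, s3, s4, s5, s7} → {s0, s1, s2, s3, s4, s5, s6, s7}.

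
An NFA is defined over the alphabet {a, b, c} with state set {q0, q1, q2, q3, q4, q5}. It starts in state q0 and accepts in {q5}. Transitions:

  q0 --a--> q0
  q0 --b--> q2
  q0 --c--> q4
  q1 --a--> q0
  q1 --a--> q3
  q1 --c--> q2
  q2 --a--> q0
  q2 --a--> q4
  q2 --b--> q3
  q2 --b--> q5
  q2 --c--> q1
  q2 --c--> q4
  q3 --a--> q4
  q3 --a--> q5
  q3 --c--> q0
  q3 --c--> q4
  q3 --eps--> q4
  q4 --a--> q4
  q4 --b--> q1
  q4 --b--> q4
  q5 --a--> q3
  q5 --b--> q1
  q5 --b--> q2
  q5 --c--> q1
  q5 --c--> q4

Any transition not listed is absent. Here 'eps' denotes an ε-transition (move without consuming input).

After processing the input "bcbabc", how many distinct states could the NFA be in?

3

Start in {q0}.
Read 'b': q0→{q2}; now {q2}.
Read 'c': q2→{q1, q4}; now {q1, q4}.
Read 'b': q1→∅, q4→{q1, q4}; now {q1, q4}.
Read 'a': q1→{q0, q3}, q4→{q4}; now {q0, q3, q4}.
Read 'b': q0→{q2}, q3→∅, q4→{q1, q4}; now {q1, q2, q4}.
Read 'c': q1→{q2}, q2→{q1, q4}, q4→∅; now {q1, q2, q4}.
That set has 3 states.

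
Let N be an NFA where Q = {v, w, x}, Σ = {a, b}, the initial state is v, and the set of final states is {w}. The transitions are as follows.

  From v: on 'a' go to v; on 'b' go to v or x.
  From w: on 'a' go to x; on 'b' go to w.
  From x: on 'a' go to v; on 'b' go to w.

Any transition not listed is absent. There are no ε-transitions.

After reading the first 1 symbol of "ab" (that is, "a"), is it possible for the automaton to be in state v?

Yes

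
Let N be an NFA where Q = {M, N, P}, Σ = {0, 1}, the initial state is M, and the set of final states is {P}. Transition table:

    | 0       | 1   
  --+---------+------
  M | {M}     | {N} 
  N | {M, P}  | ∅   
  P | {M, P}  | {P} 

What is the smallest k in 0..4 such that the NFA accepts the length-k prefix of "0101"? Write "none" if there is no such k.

3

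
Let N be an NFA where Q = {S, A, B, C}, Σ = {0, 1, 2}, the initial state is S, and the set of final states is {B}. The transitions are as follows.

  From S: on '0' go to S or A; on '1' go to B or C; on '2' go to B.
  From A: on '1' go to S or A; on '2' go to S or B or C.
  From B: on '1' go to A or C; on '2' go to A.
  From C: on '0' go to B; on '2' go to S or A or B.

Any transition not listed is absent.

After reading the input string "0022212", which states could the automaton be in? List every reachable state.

Start in {S}.
Read '0': {S} → {S, A}.
Read '0': {S, A} → {S, A}.
Read '2': {S, A} → {S, B, C}.
Read '2': {S, B, C} → {S, A, B}.
Read '2': {S, A, B} → {S, A, B, C}.
Read '1': {S, A, B, C} → {S, A, B, C}.
Read '2': {S, A, B, C} → {S, A, B, C}.

{S, A, B, C}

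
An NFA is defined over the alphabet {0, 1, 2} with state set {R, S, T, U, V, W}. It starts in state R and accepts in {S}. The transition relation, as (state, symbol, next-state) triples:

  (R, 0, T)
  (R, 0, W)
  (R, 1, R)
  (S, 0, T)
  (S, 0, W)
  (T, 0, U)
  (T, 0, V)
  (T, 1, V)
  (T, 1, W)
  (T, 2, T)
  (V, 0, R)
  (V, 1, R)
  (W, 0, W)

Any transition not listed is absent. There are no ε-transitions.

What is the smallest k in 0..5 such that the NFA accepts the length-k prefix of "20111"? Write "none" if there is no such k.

Start in {R}.
Read '2': R→∅; now ∅.
The set is empty and remains empty for the remaining 4 symbols.
No reachable set along the way intersects F.

none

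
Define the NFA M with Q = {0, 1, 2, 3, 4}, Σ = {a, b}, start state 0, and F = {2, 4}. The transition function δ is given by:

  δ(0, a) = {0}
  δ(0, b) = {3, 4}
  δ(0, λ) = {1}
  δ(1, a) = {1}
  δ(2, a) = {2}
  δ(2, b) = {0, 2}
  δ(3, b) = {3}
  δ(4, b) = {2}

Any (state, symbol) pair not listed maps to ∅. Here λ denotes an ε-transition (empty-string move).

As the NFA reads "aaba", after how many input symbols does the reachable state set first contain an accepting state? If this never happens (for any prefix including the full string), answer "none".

Start: ε-closure({0}) = {0, 1}.
Read 'a': 0→{0}, 1→{1}; now {0, 1}.
Read 'a': 0→{0}, 1→{1}; now {0, 1}.
Read 'b': 0→{3, 4}, 1→∅; now {3, 4}.
None of the earlier sets intersect F, but {3, 4} does.

3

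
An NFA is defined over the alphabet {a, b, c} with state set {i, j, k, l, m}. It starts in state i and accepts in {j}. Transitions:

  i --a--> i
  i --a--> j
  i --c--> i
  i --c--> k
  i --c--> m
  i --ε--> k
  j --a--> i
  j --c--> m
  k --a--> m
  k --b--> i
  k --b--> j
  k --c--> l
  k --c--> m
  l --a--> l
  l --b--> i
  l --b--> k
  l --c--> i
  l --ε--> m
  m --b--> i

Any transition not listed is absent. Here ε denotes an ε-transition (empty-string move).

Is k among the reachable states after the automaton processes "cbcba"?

Start: ε-closure({i}) = {i, k}.
Read 'c': i→{i, k, m}, k→{l, m}; now {i, k, l, m}.
Read 'b': i→∅, k→{i, j}, l→{i, k}, m→{i}; now {i, j, k}.
Read 'c': i→{i, k, m}, j→{m}, k→{l, m}; now {i, k, l, m}.
Read 'b': i→∅, k→{i, j}, l→{i, k}, m→{i}; now {i, j, k}.
Read 'a': i→{i, j}, j→{i}, k→{m}; union {i, j, m}; ε-closure = {i, j, k, m}.
State k is in {i, j, k, m}.

Yes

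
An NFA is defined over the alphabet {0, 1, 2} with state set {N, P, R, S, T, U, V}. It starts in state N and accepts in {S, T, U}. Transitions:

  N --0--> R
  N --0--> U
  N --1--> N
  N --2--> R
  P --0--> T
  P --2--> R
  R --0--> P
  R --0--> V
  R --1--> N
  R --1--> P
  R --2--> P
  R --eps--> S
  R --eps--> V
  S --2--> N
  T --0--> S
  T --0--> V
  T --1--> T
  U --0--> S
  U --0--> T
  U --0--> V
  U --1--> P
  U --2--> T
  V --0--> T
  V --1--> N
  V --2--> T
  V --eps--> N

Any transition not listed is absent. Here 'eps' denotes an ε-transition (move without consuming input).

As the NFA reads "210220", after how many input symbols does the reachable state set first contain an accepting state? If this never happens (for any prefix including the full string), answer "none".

Start in {N}.
Read '2': {N} → {N, R, S, V}.
None of the earlier sets intersect F, but {N, R, S, V} does.

1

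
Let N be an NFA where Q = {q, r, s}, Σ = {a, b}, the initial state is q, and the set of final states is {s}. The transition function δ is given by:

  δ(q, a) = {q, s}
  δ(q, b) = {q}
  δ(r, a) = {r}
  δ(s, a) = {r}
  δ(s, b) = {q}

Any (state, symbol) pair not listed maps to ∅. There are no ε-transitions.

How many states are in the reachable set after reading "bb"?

1

Start in {q}.
Read 'b': q→{q}; now {q}.
Read 'b': q→{q}; now {q}.
That set has 1 state.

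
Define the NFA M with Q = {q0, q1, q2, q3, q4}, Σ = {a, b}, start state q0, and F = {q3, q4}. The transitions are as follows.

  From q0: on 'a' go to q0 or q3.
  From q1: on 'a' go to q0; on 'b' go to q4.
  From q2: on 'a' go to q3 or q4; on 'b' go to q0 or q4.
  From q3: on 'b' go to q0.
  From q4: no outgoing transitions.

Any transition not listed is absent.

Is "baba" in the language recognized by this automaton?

No

Start in {q0}.
Read 'b': q0→∅; now ∅.
The set is empty and remains empty for the remaining 3 symbols.
The final set ∅ contains no accepting state.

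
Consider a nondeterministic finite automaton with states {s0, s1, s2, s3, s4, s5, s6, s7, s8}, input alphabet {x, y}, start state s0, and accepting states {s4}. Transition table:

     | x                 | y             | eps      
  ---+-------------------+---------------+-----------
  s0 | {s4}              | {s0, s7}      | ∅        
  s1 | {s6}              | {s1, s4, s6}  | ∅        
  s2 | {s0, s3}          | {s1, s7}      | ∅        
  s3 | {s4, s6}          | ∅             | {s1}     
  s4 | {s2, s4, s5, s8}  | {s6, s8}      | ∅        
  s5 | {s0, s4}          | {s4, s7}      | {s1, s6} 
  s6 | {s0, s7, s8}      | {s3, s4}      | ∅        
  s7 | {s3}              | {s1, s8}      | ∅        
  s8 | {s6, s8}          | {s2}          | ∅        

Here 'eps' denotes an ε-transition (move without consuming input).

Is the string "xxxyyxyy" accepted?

Start in {s0}.
Read 'x': {s0} → {s4}.
Read 'x': {s4} → {s1, s2, s4, s5, s6, s8}.
Read 'x': {s1, s2, s4, s5, s6, s8} → {s0, s1, s2, s3, s4, s5, s6, s7, s8}.
Read 'y': {s0, s1, s2, s3, s4, s5, s6, s7, s8} → {s0, s1, s2, s3, s4, s6, s7, s8}.
Read 'y': {s0, s1, s2, s3, s4, s6, s7, s8} → {s0, s1, s2, s3, s4, s6, s7, s8}.
Read 'x': {s0, s1, s2, s3, s4, s6, s7, s8} → {s0, s1, s2, s3, s4, s5, s6, s7, s8}.
Read 'y': {s0, s1, s2, s3, s4, s5, s6, s7, s8} → {s0, s1, s2, s3, s4, s6, s7, s8}.
Read 'y': {s0, s1, s2, s3, s4, s6, s7, s8} → {s0, s1, s2, s3, s4, s6, s7, s8}.
The final set {s0, s1, s2, s3, s4, s6, s7, s8} contains the accepting state s4.

Yes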